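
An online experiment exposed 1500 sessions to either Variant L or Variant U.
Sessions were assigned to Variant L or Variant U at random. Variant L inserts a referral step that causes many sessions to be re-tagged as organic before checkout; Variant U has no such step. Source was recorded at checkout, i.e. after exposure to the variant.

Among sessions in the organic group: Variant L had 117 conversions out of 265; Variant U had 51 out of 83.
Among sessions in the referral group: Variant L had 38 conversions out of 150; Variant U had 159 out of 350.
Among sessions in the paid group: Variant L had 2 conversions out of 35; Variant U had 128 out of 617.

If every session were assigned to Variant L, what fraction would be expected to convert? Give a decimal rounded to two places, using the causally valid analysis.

Traffic source here is a post-treatment variable shaped by the variant; conditioning on it would introduce bias rather than remove it. The overall comparison is the causal one.
So P(outcome | do(Variant L)) is just the pooled rate for Variant L: 157/450 = 0.349.

0.35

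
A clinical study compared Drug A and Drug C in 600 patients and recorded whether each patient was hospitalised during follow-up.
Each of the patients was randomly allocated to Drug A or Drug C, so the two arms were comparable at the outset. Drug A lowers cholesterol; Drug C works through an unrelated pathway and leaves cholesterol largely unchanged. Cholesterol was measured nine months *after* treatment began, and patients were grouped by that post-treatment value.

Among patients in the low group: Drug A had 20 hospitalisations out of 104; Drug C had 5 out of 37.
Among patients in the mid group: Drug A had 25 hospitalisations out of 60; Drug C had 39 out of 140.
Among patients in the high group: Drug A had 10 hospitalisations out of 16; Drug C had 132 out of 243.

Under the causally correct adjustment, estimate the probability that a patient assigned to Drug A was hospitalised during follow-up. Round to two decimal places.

0.31

The distribution of cholesterol is itself part of what the drug does — it is an intermediate outcome. Holding it fixed would remove that part of the effect; the total effect is the pooled difference.
So P(outcome | do(Drug A)) is just the pooled rate for Drug A: 55/180 = 0.306.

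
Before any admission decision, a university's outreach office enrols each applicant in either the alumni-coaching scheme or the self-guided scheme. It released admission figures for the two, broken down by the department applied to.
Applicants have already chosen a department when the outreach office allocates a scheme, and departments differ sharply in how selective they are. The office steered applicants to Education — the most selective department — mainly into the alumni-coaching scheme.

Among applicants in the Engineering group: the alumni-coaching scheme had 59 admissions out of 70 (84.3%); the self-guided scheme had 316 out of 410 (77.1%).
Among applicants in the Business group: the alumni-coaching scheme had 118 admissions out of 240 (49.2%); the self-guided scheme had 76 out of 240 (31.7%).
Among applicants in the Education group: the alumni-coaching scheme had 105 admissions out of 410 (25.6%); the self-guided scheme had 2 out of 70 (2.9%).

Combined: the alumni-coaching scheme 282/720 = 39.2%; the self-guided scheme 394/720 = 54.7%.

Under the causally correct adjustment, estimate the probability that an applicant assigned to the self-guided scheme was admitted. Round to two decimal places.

The imbalance in department arose from how applicants were allocated, not from anything the outreach scheme did; and department independently affects the outcome. The pooled gap is confounded — condition on department.
Standardising the self-guided scheme to the population department mix: 0.333·316/410 + 0.333·76/240 + 0.333·2/70 = 0.372.

0.37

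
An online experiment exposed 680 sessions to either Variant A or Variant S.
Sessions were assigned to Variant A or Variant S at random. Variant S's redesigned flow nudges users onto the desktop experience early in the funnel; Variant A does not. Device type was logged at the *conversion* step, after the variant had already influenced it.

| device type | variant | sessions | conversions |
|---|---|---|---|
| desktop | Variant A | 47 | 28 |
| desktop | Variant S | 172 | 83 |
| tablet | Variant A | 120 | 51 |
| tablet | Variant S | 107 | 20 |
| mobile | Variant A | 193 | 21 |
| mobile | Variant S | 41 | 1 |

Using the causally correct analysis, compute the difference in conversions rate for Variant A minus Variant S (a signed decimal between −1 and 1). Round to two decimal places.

The stratified and pooled comparisons disagree (Variant A wins within each device type; Variant S wins overall), so the answer turns on the causal role of device type.
Because the variant influences device type, device type is a post-treatment mediator, not a confounder. Stratifying on it would bias the estimate; the causal effect is the crude pooled difference.
The causal difference is the pooled difference: 0.278 − 0.325 = -0.047.

-0.05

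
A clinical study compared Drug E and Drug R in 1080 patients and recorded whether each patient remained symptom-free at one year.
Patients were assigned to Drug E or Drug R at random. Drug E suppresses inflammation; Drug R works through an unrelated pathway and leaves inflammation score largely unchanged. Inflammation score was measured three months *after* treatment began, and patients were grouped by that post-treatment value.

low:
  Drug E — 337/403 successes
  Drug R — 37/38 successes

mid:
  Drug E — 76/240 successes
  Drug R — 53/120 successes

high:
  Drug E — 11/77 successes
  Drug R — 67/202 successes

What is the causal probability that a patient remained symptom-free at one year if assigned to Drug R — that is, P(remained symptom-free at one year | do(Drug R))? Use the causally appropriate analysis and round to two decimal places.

0.44

The inflammation score-specific comparison favours Drug R throughout, but the pooled figures favour Drug E. The question is whether to condition on inflammation score.
Inflammation score is recorded after the drug and is itself shifted by it — it sits on the causal path from drug to outcome. Conditioning on a mediator would strip out part of the effect we want; the pooled comparison gives the total causal effect.
So P(outcome | do(Drug R)) is just the pooled rate for Drug R: 157/360 = 0.436.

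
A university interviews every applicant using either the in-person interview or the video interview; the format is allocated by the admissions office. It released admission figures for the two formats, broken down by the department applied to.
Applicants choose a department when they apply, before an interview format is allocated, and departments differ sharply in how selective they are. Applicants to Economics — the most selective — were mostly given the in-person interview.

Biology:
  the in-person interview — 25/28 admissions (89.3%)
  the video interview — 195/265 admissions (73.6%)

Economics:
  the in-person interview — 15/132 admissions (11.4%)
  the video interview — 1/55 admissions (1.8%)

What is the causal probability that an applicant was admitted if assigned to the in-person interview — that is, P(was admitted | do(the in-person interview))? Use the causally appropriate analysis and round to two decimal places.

0.59

The stratified and pooled comparisons disagree (the in-person interview wins within each department; the video interview wins overall), so the answer turns on the causal role of department.
Department satisfies the back-door criterion: it is not a descendant of the interview format, and it blocks the spurious path from interview format to outcome. Adjusting for it (i.e., using the within-department rates) gives the causal effect.
Standardising the in-person interview to the population department mix: 0.610·25/28 + 0.390·15/132 = 0.589.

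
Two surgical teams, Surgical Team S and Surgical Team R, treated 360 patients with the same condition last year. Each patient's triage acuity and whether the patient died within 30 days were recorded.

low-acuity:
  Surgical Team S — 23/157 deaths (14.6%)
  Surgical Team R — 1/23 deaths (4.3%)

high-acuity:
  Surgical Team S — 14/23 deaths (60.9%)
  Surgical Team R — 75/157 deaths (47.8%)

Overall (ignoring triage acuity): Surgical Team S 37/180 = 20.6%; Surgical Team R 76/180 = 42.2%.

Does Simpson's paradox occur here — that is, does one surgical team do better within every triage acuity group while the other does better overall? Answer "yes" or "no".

yes

Within each triage acuity level (low-acuity 14.6% vs 4.3%; high-acuity 60.9% vs 47.8%), Surgical Team R has the lower rate every time. Pooled: 20.6% vs 42.2% — Surgical Team S has the lower rate overall. The two comparisons disagree.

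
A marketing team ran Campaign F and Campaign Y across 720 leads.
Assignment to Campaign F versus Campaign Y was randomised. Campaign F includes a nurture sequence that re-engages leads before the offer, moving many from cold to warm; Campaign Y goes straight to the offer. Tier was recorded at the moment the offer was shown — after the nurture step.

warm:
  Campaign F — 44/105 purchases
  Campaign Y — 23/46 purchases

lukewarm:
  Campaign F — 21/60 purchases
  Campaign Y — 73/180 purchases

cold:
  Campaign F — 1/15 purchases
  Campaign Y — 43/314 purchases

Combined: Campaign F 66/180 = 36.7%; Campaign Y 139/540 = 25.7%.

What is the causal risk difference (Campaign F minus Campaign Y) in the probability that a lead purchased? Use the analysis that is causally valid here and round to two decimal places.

+0.11

Campaign Y is higher inside every engagement tier stratum but Campaign F is higher in aggregate. Whether to stratify depends on how engagement tier relates to the campaign.
Engagement tier here is a post-treatment variable shaped by the campaign; conditioning on it would introduce bias rather than remove it. The overall comparison is the causal one.
The causal difference is the pooled difference: 0.367 − 0.257 = +0.109.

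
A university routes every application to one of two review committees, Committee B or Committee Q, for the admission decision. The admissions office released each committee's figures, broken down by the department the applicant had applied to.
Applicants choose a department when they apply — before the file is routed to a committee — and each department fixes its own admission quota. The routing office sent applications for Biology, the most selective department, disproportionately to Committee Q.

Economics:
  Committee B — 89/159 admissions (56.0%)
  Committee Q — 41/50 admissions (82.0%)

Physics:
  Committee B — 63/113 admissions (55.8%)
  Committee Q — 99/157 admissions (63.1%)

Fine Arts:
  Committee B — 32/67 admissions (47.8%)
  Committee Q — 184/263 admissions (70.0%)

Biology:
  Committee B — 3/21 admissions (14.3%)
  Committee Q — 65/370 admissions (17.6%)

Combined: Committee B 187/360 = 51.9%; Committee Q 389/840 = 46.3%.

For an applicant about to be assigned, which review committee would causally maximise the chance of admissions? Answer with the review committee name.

The stratified and pooled comparisons disagree (Committee Q wins within each department; Committee B wins overall), so the answer turns on the causal role of department.
Department is set before the review committee has any effect — it is not caused by the review committee — and it independently drives the outcome. That makes it a confounder, so the causal comparison is within department levels.
Within each level — Economics: 56.0% vs 82.0%; Physics: 55.8% vs 63.1%; Fine Arts: 47.8% vs 70.0%; Biology: 14.3% vs 17.6% — Committee Q is higher every time.

Committee Q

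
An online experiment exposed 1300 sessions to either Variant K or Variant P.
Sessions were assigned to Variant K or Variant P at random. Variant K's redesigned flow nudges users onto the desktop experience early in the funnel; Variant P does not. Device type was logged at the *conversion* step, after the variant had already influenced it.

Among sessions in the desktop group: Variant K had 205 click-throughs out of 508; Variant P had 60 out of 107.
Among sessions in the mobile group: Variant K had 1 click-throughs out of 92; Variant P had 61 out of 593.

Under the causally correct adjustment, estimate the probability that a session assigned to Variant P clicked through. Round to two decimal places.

Stratifying would compare variants among sessions the variants themselves sorted into device type groups — a form of selection on an intermediate. The unconditioned pooled rates give the total causal effect.
So P(outcome | do(Variant P)) is just the pooled rate for Variant P: 121/700 = 0.173.

0.17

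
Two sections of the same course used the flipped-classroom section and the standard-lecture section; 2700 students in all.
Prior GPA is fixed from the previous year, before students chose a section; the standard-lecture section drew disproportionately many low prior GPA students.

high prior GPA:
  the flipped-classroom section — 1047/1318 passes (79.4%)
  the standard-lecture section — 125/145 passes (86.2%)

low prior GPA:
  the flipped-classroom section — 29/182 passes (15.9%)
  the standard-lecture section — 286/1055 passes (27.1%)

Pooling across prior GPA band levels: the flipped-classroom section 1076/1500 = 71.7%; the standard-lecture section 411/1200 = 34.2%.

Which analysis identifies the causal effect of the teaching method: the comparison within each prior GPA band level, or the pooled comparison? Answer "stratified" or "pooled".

stratified

Within every prior GPA band level the standard-lecture section has the higher rate, yet pooled the flipped-classroom section does — Simpson's reversal.
The imbalance in prior GPA band arose from how students were allocated, not from anything the teaching method did; and prior GPA band independently affects the outcome. The pooled gap is confounded — condition on prior GPA band.
Within each level — high prior GPA: 79.4% vs 86.2%; low prior GPA: 15.9% vs 27.1% — the standard-lecture section is higher every time.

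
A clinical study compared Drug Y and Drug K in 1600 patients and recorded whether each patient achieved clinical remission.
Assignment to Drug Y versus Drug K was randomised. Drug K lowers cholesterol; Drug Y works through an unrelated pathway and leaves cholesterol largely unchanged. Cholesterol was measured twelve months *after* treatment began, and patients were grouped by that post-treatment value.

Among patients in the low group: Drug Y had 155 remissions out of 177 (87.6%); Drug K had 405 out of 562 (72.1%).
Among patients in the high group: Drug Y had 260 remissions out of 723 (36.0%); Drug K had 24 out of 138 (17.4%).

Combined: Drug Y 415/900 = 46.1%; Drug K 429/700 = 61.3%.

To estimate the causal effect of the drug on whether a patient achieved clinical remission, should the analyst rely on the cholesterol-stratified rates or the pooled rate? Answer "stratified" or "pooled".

Cholesterol is downstream of the drug. One should not condition on a consequence of treatment, so the overall rates are the right comparison.
Pooled: Drug Y 46.1% vs Drug K 61.3%; Drug K is higher overall.

pooled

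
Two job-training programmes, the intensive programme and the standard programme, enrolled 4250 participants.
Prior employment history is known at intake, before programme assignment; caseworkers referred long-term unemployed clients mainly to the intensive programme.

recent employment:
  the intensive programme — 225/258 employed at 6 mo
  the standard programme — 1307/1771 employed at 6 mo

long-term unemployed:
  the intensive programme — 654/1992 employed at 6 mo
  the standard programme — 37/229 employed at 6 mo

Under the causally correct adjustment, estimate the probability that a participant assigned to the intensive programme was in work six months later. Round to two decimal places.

0.59

The prior employment history-specific comparison favours the intensive programme throughout, but the pooled figures favour the standard programme. The question is whether to condition on prior employment history.
Prior employment history differs across programmes for reasons unrelated to any effect of the programme itself, and it separately predicts the outcome — a classic confounder. We must compare within prior employment history levels.
Standardising the intensive programme to the population prior employment history mix: 0.477·225/258 + 0.523·654/1992 = 0.588.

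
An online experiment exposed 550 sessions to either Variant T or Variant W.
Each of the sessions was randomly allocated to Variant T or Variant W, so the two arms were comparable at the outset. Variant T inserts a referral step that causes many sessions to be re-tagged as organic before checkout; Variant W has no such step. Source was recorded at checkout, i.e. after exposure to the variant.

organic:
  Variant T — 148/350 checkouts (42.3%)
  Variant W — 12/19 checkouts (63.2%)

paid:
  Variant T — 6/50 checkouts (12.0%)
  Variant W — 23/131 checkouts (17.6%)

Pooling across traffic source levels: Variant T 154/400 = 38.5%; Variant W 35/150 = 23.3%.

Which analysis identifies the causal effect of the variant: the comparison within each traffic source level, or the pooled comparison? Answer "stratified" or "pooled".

Variant W is higher inside every traffic source stratum but Variant T is higher in aggregate. Whether to stratify depends on how traffic source relates to the variant.
The distribution of traffic source is itself part of what the variant does — it is an intermediate outcome. Holding it fixed would remove that part of the effect; the total effect is the pooled difference.
Pooled: Variant T 38.5% vs Variant W 23.3%; Variant T is higher overall.

pooled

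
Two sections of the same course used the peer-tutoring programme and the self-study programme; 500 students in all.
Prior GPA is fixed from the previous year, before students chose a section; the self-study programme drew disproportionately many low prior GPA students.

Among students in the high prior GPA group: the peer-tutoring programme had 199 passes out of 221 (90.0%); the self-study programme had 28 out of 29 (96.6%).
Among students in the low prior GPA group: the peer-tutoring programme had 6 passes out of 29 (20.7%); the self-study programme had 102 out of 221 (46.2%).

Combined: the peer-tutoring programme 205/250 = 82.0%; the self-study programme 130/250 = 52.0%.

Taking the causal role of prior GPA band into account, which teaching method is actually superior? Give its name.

the self-study programme

The imbalance in prior GPA band arose from how students were allocated, not from anything the teaching method did; and prior GPA band independently affects the outcome. The pooled gap is confounded — condition on prior GPA band.
Within each level — high prior GPA: 90.0% vs 96.6%; low prior GPA: 20.7% vs 46.2% — the self-study programme is higher every time.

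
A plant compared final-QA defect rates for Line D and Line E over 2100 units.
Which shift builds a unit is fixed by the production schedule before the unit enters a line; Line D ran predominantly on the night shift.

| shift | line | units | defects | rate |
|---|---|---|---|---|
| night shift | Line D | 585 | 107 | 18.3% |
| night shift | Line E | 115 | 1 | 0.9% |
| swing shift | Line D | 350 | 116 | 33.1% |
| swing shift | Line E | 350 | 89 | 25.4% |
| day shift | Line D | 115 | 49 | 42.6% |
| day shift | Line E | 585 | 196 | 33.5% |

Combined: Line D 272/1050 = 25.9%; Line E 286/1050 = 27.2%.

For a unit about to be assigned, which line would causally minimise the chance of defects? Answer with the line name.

Line E

The stratified and pooled comparisons disagree (Line E wins within each shift; Line D wins overall), so the answer turns on the causal role of shift.
Nothing the line does changes shift; the imbalance is an allocation artefact. With shift also predicting the outcome, the pooled figure is confounded, and the within-stratum comparison is the causal one.
Within each level — night shift: 18.3% vs 0.9%; swing shift: 33.1% vs 25.4%; day shift: 42.6% vs 33.5% — Line E is lower every time.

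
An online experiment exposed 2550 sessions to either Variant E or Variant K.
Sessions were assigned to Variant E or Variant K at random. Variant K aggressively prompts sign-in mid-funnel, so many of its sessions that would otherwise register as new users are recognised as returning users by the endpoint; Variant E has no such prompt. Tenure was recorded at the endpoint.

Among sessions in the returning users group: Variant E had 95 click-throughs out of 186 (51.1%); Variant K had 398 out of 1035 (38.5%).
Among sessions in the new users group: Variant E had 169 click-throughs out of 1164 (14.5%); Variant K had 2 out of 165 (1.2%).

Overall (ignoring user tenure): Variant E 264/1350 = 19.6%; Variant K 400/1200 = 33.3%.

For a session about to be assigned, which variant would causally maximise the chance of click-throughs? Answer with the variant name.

Variant K

The stratified and pooled comparisons disagree (Variant E wins within each user tenure; Variant K wins overall), so the answer turns on the causal role of user tenure.
User tenure here is a post-treatment variable shaped by the variant; conditioning on it would introduce bias rather than remove it. The overall comparison is the causal one.
Pooled: Variant E 19.6% vs Variant K 33.3%; Variant K is higher overall.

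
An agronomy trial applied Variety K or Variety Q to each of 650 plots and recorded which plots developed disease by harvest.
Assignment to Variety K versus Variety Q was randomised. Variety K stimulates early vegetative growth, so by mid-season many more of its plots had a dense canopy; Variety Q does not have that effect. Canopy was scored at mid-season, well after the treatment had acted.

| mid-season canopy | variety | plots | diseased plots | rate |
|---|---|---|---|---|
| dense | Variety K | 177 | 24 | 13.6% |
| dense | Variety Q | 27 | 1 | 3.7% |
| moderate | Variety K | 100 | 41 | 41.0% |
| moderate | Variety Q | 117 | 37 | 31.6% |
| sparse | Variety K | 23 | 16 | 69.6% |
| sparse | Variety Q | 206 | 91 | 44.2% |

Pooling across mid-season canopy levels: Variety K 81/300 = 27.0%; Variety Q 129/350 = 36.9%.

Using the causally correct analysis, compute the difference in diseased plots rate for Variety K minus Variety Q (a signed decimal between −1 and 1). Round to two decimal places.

-0.10

Variety Q is lower inside every mid-season canopy stratum but Variety K is lower in aggregate. Whether to stratify depends on how mid-season canopy relates to the variety.
Mid-season canopy lies on the pathway variety → mid-season canopy → outcome, so adjusting for it blocks the indirect effect. For the total causal effect of variety, use the unadjusted pooled rates.
The causal difference is the pooled difference: 0.270 − 0.369 = -0.099.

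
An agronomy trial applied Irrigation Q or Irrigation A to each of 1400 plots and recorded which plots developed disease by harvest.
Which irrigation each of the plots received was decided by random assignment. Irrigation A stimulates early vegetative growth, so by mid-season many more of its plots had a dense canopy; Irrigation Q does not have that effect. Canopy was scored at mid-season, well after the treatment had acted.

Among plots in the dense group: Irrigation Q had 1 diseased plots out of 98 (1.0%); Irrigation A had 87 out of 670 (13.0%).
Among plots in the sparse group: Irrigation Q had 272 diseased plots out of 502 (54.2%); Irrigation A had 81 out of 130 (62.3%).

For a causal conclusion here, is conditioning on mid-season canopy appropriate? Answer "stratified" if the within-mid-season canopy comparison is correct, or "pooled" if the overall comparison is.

pooled

The stratified and pooled comparisons disagree (Irrigation Q wins within each mid-season canopy; Irrigation A wins overall), so the answer turns on the causal role of mid-season canopy.
Mid-season canopy is recorded after the irrigation and is itself shifted by it — it sits on the causal path from irrigation to outcome. Conditioning on a mediator would strip out part of the effect we want; the pooled comparison gives the total causal effect.
Pooled: Irrigation Q 45.5% vs Irrigation A 21.0%; Irrigation A is lower overall.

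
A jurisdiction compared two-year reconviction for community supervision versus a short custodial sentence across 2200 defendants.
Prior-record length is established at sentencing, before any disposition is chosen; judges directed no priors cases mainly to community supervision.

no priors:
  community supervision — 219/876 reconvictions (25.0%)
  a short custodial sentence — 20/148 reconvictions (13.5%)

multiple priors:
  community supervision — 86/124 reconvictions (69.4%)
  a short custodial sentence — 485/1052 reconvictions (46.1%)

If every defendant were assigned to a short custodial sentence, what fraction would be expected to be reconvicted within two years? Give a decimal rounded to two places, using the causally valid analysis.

0.31

Prior-record length satisfies the back-door criterion: it is not a descendant of the disposition, and it blocks the spurious path from disposition to outcome. Adjusting for it (i.e., using the within-prior-record length rates) gives the causal effect.
Standardising a short custodial sentence to the population prior-record length mix: 0.465·20/148 + 0.535·485/1052 = 0.309.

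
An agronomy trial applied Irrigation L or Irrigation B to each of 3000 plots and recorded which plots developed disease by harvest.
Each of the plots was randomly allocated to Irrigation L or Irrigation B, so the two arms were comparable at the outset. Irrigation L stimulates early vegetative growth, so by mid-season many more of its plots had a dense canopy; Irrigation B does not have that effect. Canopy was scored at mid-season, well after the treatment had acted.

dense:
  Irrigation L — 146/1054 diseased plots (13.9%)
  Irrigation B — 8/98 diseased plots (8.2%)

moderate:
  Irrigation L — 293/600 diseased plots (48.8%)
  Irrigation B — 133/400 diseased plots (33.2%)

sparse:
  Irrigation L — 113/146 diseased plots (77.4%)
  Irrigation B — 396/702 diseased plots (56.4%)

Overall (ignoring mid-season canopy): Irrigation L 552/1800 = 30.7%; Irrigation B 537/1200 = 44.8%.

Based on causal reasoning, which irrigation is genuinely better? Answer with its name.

The mid-season canopy-specific comparison favours Irrigation B throughout, but the pooled figures favour Irrigation L. The question is whether to condition on mid-season canopy.
Stratifying would compare irrigations among plots the irrigations themselves sorted into mid-season canopy groups — a form of selection on an intermediate. The unconditioned pooled rates give the total causal effect.
Pooled: Irrigation L 30.7% vs Irrigation B 44.8%; Irrigation L is lower overall.

Irrigation L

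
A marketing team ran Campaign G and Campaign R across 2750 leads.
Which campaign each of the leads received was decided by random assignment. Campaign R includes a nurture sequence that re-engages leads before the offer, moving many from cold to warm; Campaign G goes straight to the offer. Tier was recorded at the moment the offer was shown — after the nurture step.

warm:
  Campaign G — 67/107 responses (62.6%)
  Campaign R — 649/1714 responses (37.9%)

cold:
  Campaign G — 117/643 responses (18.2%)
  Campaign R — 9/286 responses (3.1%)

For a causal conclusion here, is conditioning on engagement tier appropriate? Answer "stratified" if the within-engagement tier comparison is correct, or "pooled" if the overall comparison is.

Engagement tier is downstream of the campaign. One should not condition on a consequence of treatment, so the overall rates are the right comparison.
Pooled: Campaign G 24.5% vs Campaign R 32.9%; Campaign R is higher overall.

pooled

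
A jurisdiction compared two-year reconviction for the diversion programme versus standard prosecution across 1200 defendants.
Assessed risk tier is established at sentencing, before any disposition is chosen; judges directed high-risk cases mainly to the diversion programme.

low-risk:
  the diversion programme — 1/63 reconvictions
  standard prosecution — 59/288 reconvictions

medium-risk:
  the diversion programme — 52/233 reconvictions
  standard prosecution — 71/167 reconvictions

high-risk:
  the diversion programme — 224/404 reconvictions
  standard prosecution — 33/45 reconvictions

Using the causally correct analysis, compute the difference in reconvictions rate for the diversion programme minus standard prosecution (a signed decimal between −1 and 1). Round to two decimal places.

The assessed risk tier-specific comparison favours the diversion programme throughout, but the pooled figures favour standard prosecution. The question is whether to condition on assessed risk tier.
Nothing the disposition does changes assessed risk tier; the imbalance is an allocation artefact. With assessed risk tier also predicting the outcome, the pooled figure is confounded, and the within-stratum comparison is the causal one.
Adjusting over the population distribution of assessed risk tier: 0.292·(0.016−0.205) + 0.333·(0.223−0.425) + 0.374·(0.554−0.733) = -0.190.

-0.19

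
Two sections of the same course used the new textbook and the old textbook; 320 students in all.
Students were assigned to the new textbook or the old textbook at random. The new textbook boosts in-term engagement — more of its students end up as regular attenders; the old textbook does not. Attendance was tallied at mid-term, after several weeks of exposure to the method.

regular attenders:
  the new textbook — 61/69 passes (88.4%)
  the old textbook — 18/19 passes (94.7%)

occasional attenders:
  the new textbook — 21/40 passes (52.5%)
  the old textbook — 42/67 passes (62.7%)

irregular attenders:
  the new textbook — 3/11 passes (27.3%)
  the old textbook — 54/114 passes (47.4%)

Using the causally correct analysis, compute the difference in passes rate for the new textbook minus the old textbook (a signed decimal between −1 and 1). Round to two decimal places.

+0.14

Mid-term attendance lies on the pathway teaching method → mid-term attendance → outcome, so adjusting for it blocks the indirect effect. For the total causal effect of teaching method, use the unadjusted pooled rates.
The causal difference is the pooled difference: 0.708 − 0.570 = +0.138.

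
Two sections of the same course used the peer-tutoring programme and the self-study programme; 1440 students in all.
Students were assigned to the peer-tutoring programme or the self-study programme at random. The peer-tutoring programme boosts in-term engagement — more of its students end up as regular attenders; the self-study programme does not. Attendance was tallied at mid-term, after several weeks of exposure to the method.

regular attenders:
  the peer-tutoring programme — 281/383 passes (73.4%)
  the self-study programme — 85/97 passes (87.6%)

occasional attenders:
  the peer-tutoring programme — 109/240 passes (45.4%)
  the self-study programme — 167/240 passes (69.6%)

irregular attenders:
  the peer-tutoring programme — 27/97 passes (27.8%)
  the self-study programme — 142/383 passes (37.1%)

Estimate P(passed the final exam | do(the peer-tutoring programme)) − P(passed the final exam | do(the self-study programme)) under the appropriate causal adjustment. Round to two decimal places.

+0.03

the self-study programme is higher inside every mid-term attendance stratum but the peer-tutoring programme is higher in aggregate. Whether to stratify depends on how mid-term attendance relates to the teaching method.
Because the teaching method influences mid-term attendance, mid-term attendance is a post-treatment mediator, not a confounder. Stratifying on it would bias the estimate; the causal effect is the crude pooled difference.
The causal difference is the pooled difference: 0.579 − 0.547 = +0.032.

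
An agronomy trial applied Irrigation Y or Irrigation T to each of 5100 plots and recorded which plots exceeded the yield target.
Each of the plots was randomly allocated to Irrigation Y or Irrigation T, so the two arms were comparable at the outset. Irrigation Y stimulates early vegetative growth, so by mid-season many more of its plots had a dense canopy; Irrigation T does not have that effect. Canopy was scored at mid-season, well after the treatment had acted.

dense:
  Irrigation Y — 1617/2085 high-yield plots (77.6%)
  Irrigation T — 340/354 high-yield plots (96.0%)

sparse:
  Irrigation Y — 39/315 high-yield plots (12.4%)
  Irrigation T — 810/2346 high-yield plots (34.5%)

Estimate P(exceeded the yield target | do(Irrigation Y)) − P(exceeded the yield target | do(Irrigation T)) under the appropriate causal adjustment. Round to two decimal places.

The stratified and pooled comparisons disagree (Irrigation T wins within each mid-season canopy; Irrigation Y wins overall), so the answer turns on the causal role of mid-season canopy.
Mid-season canopy is downstream of the irrigation. One should not condition on a consequence of treatment, so the overall rates are the right comparison.
The causal difference is the pooled difference: 0.690 − 0.426 = +0.264.

+0.26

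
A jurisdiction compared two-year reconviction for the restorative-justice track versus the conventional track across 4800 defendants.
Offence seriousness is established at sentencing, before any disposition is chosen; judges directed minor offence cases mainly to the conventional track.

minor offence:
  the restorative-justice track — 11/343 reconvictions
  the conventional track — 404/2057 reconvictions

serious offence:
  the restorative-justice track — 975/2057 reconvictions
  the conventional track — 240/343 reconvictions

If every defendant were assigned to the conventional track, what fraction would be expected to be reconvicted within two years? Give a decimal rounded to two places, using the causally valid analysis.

0.45

Offence seriousness satisfies the back-door criterion: it is not a descendant of the disposition, and it blocks the spurious path from disposition to outcome. Adjusting for it (i.e., using the within-offence seriousness rates) gives the causal effect.
Standardising the conventional track to the population offence seriousness mix: 0.500·404/2057 + 0.500·240/343 = 0.448.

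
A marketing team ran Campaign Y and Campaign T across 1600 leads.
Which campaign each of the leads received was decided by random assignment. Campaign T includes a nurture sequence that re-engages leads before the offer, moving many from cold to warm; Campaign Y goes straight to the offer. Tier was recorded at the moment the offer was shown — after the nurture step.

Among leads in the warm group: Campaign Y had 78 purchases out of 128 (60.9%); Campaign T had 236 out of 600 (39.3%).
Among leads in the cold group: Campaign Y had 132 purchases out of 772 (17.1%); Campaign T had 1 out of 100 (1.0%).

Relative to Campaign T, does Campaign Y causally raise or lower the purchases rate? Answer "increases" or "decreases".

The stratified and pooled comparisons disagree (Campaign Y wins within each engagement tier; Campaign T wins overall), so the answer turns on the causal role of engagement tier.
The distribution of engagement tier is itself part of what the campaign does — it is an intermediate outcome. Holding it fixed would remove that part of the effect; the total effect is the pooled difference.
Pooled: Campaign Y 23.3% vs Campaign T 33.9%; Campaign T is higher overall.

decreases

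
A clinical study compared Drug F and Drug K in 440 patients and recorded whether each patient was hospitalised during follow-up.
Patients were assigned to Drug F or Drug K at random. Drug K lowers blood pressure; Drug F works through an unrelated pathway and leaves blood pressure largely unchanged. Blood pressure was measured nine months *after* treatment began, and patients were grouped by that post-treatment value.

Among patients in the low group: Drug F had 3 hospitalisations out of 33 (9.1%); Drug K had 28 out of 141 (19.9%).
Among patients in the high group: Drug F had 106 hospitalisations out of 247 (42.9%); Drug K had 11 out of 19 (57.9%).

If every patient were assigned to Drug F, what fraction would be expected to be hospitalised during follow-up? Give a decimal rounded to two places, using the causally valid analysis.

0.39

Within every blood pressure level Drug F has the lower rate, yet pooled Drug K does — Simpson's reversal.
Blood pressure is recorded after the drug and is itself shifted by it — it sits on the causal path from drug to outcome. Conditioning on a mediator would strip out part of the effect we want; the pooled comparison gives the total causal effect.
So P(outcome | do(Drug F)) is just the pooled rate for Drug F: 109/280 = 0.389.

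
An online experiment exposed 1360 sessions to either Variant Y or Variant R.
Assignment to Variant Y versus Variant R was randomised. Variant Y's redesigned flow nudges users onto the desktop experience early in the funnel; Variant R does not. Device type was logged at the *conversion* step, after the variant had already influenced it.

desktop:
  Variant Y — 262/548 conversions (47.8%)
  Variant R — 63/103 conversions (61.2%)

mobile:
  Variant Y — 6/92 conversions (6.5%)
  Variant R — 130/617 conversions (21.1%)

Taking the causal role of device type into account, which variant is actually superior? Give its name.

Variant Y

Device type is downstream of the variant. One should not condition on a consequence of treatment, so the overall rates are the right comparison.
Pooled: Variant Y 41.9% vs Variant R 26.8%; Variant Y is higher overall.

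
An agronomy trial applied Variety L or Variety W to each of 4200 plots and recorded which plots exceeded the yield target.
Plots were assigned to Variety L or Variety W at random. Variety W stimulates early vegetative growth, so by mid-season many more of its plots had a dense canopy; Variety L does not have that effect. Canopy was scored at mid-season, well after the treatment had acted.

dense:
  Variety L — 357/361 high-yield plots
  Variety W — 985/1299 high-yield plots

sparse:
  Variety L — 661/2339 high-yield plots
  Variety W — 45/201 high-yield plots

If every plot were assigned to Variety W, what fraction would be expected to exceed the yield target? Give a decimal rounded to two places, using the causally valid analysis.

Mid-season canopy is recorded after the variety and is itself shifted by it — it sits on the causal path from variety to outcome. Conditioning on a mediator would strip out part of the effect we want; the pooled comparison gives the total causal effect.
So P(outcome | do(Variety W)) is just the pooled rate for Variety W: 1030/1500 = 0.687.

0.69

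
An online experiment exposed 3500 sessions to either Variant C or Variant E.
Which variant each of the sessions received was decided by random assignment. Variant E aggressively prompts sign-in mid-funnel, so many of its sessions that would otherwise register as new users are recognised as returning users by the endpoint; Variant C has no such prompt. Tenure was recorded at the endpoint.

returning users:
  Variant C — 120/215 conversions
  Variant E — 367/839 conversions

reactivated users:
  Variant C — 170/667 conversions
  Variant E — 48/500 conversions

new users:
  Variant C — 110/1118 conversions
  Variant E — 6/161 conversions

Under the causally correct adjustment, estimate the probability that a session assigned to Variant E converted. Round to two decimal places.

Within every user tenure level Variant C has the higher rate, yet pooled Variant E does — Simpson's reversal.
User tenure is recorded after the variant and is itself shifted by it — it sits on the causal path from variant to outcome. Conditioning on a mediator would strip out part of the effect we want; the pooled comparison gives the total causal effect.
So P(outcome | do(Variant E)) is just the pooled rate for Variant E: 421/1500 = 0.281.

0.28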